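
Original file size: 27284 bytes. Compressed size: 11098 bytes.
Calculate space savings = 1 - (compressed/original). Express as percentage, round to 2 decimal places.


ratio = compressed/original = 11098/27284 = 0.406759
savings = 1 - ratio = 1 - 0.406759 = 0.593241
as a percentage: 0.593241 * 100 = 59.32%

Space savings = 1 - 11098/27284 = 59.32%


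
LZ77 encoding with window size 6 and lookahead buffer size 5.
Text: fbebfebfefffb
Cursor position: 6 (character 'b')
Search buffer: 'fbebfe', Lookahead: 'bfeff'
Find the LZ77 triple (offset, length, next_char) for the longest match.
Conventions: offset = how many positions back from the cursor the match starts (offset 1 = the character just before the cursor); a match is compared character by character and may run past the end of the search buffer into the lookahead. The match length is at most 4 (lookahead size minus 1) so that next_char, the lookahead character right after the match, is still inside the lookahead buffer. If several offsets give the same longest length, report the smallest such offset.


Try each offset into the search buffer:
  offset=1 (pos 5, char 'e'): match length 0
  offset=2 (pos 4, char 'f'): match length 0
  offset=3 (pos 3, char 'b'): match length 3
  offset=4 (pos 2, char 'e'): match length 0
  offset=5 (pos 1, char 'b'): match length 1
  offset=6 (pos 0, char 'f'): match length 0
Longest match has length 3 at offset 3.
next_char = character at position 6 + 3 = 9 -> 'f'

Best match: offset=3, length=3 (matching 'bfe' starting at position 3)
LZ77 triple: (3, 3, 'f')


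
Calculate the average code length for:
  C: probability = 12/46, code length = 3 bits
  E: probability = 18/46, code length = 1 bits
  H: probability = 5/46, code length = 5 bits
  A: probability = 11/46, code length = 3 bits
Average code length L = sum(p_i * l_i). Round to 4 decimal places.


Weighted contributions p_i * l_i:
  C: (12/46) * 3 = 36/46
  E: (18/46) * 1 = 18/46
  H: (5/46) * 5 = 25/46
  A: (11/46) * 3 = 33/46
Sum = (36 + 18 + 25 + 33)/46 = 112/46

L = 112/46 = 2.4348 bits/symbol


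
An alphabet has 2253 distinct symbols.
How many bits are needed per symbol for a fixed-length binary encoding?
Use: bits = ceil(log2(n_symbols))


log2(2253) = 11.1376
Bracket: 2^11 = 2048 < 2253 <= 2^12 = 4096
So ceil(log2(2253)) = 12

bits = ceil(log2(2253)) = ceil(11.1376) = 12 bits


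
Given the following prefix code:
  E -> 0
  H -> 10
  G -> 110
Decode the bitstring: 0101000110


Decoding step by step:
Bits 0 -> E
Bits 10 -> H
Bits 10 -> H
Bits 0 -> E
Bits 0 -> E
Bits 110 -> G


Decoded message: EHHEEG


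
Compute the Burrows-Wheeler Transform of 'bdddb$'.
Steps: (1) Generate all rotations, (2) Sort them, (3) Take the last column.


Rotations (sorted):
  0: $bdddb -> last char: b
  1: b$bddd -> last char: d
  2: bdddb$ -> last char: $
  3: db$bdd -> last char: d
  4: ddb$bd -> last char: d
  5: dddb$b -> last char: b


BWT = bd$ddb


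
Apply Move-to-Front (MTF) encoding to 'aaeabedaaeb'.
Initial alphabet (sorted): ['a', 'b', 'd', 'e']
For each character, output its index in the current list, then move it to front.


MTF encoding:
'a': index 0 in ['a', 'b', 'd', 'e'] -> ['a', 'b', 'd', 'e']
'a': index 0 in ['a', 'b', 'd', 'e'] -> ['a', 'b', 'd', 'e']
'e': index 3 in ['a', 'b', 'd', 'e'] -> ['e', 'a', 'b', 'd']
'a': index 1 in ['e', 'a', 'b', 'd'] -> ['a', 'e', 'b', 'd']
'b': index 2 in ['a', 'e', 'b', 'd'] -> ['b', 'a', 'e', 'd']
'e': index 2 in ['b', 'a', 'e', 'd'] -> ['e', 'b', 'a', 'd']
'd': index 3 in ['e', 'b', 'a', 'd'] -> ['d', 'e', 'b', 'a']
'a': index 3 in ['d', 'e', 'b', 'a'] -> ['a', 'd', 'e', 'b']
'a': index 0 in ['a', 'd', 'e', 'b'] -> ['a', 'd', 'e', 'b']
'e': index 2 in ['a', 'd', 'e', 'b'] -> ['e', 'a', 'd', 'b']
'b': index 3 in ['e', 'a', 'd', 'b'] -> ['b', 'e', 'a', 'd']


Output: [0, 0, 3, 1, 2, 2, 3, 3, 0, 2, 3]


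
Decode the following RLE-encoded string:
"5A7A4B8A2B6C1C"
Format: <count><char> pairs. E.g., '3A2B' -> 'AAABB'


Expanding each <count><char> pair:
  5A -> 'AAAAA'
  7A -> 'AAAAAAA'
  4B -> 'BBBB'
  8A -> 'AAAAAAAA'
  2B -> 'BB'
  6C -> 'CCCCCC'
  1C -> 'C'

Decoded = AAAAAAAAAAAABBBBAAAAAAAABBCCCCCCC


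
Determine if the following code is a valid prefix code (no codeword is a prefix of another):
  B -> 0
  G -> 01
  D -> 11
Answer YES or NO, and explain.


Checking each pair (does one codeword prefix another?):
  B='0' vs G='01': prefix -- VIOLATION

NO -- this is NOT a valid prefix code. B (0) is a prefix of G (01).


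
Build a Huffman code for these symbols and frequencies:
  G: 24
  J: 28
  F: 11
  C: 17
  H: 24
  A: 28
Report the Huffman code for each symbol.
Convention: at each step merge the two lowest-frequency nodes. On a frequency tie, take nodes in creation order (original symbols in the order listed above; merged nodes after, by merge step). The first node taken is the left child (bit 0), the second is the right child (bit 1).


Huffman tree construction:
Step 1: Merge F(11) + C(17) = 28
Step 2: Merge G(24) + H(24) = 48
Step 3: Merge J(28) + A(28) = 56
Step 4: Merge (F+C)(28) + (G+H)(48) = 76
Step 5: Merge (J+A)(56) + ((F+C)+(G+H))(76) = 132
Read each symbol's code off the tree from the root (left child = 0, right child = 1).

Codes:
  G: 110 (length 3)
  J: 00 (length 2)
  F: 100 (length 3)
  C: 101 (length 3)
  H: 111 (length 3)
  A: 01 (length 2)
Average code length: 340/132 = 2.5758 bits/symbol


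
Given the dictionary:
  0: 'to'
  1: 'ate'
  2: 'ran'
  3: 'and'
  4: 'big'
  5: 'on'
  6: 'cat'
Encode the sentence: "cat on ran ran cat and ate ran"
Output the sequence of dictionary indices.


Look up each word in the dictionary:
  'cat' -> 6
  'on' -> 5
  'ran' -> 2
  'ran' -> 2
  'cat' -> 6
  'and' -> 3
  'ate' -> 1
  'ran' -> 2

Encoded: [6, 5, 2, 2, 6, 3, 1, 2]


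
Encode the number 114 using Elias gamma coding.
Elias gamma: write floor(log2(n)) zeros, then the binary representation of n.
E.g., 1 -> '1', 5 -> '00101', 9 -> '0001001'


num_bits = floor(log2(114)) + 1 = 7
leading_zeros = num_bits - 1 = 6
binary(114) = 1110010

Elias gamma(114) = '000000' + '1110010' = 0000001110010 (13 bits)


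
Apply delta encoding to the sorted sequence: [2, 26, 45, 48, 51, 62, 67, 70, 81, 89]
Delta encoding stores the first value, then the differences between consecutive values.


First value: 2
Deltas:
  26 - 2 = 24
  45 - 26 = 19
  48 - 45 = 3
  51 - 48 = 3
  62 - 51 = 11
  67 - 62 = 5
  70 - 67 = 3
  81 - 70 = 11
  89 - 81 = 8


Delta encoded: [2, 24, 19, 3, 3, 11, 5, 3, 11, 8]


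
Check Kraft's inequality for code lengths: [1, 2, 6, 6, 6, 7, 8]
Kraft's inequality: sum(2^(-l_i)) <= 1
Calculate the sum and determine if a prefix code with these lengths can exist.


Sum = 2^(-1) + 2^(-2) + 2^(-6) + 2^(-6) + 2^(-6) + 2^(-7) + 2^(-8)
    = 0.5 + 0.25 + 0.015625 + 0.015625 + 0.015625 + 0.0078125 + 0.00390625
    = 207/256 = 0.80859375
Since 0.80859375 <= 1, Kraft's inequality IS satisfied.
A prefix code with these lengths CAN exist.

Kraft sum = 0.80859375. Satisfied.


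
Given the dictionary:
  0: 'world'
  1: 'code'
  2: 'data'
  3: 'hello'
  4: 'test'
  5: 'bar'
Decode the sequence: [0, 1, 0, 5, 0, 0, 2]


Look up each index in the dictionary:
  0 -> 'world'
  1 -> 'code'
  0 -> 'world'
  5 -> 'bar'
  0 -> 'world'
  0 -> 'world'
  2 -> 'data'

Decoded: "world code world bar world world data"


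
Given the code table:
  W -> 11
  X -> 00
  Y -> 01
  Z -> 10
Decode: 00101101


Decoding:
00 -> X
10 -> Z
11 -> W
01 -> Y


Result: XZWY


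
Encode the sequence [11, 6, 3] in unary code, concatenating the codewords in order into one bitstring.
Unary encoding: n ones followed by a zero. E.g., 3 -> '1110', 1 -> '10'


Encode each number as n ones followed by a terminating 0:
  11 -> 111111111110 (12 bits)
  6 -> 1111110 (7 bits)
  3 -> 1110 (4 bits)
Total length = 12 + 7 + 4 = 23 bits.

Unary([11, 6, 3]) = 11111111111011111101110 (23 bits)


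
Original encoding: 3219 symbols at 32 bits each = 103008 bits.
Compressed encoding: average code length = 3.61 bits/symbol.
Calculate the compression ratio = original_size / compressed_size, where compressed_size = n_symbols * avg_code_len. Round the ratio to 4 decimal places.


original_size = n_symbols * orig_bits = 3219 * 32 = 103008 bits
compressed_size = n_symbols * avg_code_len = 3219 * 3.61 = 11620.59 bits
ratio = original_size / compressed_size = 103008 / 11620.59 = 8.8643

Compression ratio = 8.8643


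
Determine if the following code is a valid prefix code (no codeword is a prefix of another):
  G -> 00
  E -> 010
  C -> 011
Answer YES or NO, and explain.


Checking each pair (does one codeword prefix another?):
  G='00' vs E='010': no prefix
  G='00' vs C='011': no prefix
  E='010' vs G='00': no prefix
  E='010' vs C='011': no prefix
  C='011' vs G='00': no prefix
  C='011' vs E='010': no prefix
No violation found over all pairs.

YES -- this is a valid prefix code. No codeword is a prefix of any other codeword.


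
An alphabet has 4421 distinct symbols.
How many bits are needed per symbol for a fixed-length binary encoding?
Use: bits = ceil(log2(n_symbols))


log2(4421) = 12.1102
Bracket: 2^12 = 4096 < 4421 <= 2^13 = 8192
So ceil(log2(4421)) = 13

bits = ceil(log2(4421)) = ceil(12.1102) = 13 bits


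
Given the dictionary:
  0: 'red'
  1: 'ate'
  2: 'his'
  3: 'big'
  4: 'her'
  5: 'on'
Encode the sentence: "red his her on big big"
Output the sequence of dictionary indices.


Look up each word in the dictionary:
  'red' -> 0
  'his' -> 2
  'her' -> 4
  'on' -> 5
  'big' -> 3
  'big' -> 3

Encoded: [0, 2, 4, 5, 3, 3]


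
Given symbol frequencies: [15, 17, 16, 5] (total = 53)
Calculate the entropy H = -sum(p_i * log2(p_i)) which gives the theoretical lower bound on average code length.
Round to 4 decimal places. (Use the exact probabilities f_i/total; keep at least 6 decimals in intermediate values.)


Per-symbol terms -p_i * log2(p_i) with p_i = f_i/53:
  p = 15/53 = 0.283019: log2(p) = -1.821030, -p*log2(p) = 0.515386
  p = 17/53 = 0.320755: log2(p) = -1.640458, -p*log2(p) = 0.526185
  p = 16/53 = 0.301887: log2(p) = -1.727920, -p*log2(p) = 0.521636
  p = 5/53 = 0.094340: log2(p) = -3.405992, -p*log2(p) = 0.321320
H = 0.515386 + 0.526185 + 0.521636 + 0.321320 = 1.884527

H = 1.8845 bits/symbol


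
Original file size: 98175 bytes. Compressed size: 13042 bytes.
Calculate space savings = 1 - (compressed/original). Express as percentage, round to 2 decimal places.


ratio = compressed/original = 13042/98175 = 0.132844
savings = 1 - ratio = 1 - 0.132844 = 0.867156
as a percentage: 0.867156 * 100 = 86.72%

Space savings = 1 - 13042/98175 = 86.72%


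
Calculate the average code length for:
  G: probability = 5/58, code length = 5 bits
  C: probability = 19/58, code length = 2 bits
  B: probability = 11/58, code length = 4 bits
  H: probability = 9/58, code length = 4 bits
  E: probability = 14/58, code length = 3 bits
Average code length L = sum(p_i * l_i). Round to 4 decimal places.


Weighted contributions p_i * l_i:
  G: (5/58) * 5 = 25/58
  C: (19/58) * 2 = 38/58
  B: (11/58) * 4 = 44/58
  H: (9/58) * 4 = 36/58
  E: (14/58) * 3 = 42/58
Sum = (25 + 38 + 44 + 36 + 42)/58 = 185/58

L = 185/58 = 3.1897 bits/symbol


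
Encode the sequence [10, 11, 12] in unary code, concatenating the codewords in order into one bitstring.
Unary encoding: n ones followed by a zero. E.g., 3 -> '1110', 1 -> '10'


Encode each number as n ones followed by a terminating 0:
  10 -> 11111111110 (11 bits)
  11 -> 111111111110 (12 bits)
  12 -> 1111111111110 (13 bits)
Total length = 11 + 12 + 13 = 36 bits.

Unary([10, 11, 12]) = 111111111101111111111101111111111110 (36 bits)


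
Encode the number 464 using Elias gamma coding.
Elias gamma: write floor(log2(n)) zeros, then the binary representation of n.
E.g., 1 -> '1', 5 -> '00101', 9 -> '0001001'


num_bits = floor(log2(464)) + 1 = 9
leading_zeros = num_bits - 1 = 8
binary(464) = 111010000

Elias gamma(464) = '00000000' + '111010000' = 00000000111010000 (17 bits)


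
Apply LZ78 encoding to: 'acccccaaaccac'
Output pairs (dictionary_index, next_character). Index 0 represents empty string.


LZ78 encoding steps:
Dictionary: {0: ''}
Step 1: w='' (idx 0), next='a' -> output (0, 'a'), add 'a' as idx 1
Step 2: w='' (idx 0), next='c' -> output (0, 'c'), add 'c' as idx 2
Step 3: w='c' (idx 2), next='c' -> output (2, 'c'), add 'cc' as idx 3
Step 4: w='cc' (idx 3), next='a' -> output (3, 'a'), add 'cca' as idx 4
Step 5: w='a' (idx 1), next='a' -> output (1, 'a'), add 'aa' as idx 5
Step 6: w='cca' (idx 4), next='c' -> output (4, 'c'), add 'ccac' as idx 6


Encoded: [(0, 'a'), (0, 'c'), (2, 'c'), (3, 'a'), (1, 'a'), (4, 'c')]


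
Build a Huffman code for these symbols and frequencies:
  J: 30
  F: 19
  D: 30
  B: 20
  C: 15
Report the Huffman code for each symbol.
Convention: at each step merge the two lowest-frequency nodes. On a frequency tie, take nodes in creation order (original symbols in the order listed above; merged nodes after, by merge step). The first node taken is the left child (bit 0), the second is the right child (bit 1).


Huffman tree construction:
Step 1: Merge C(15) + F(19) = 34
Step 2: Merge B(20) + J(30) = 50
Step 3: Merge D(30) + (C+F)(34) = 64
Step 4: Merge (B+J)(50) + (D+(C+F))(64) = 114
Read each symbol's code off the tree from the root (left child = 0, right child = 1).

Codes:
  J: 01 (length 2)
  F: 111 (length 3)
  D: 10 (length 2)
  B: 00 (length 2)
  C: 110 (length 3)
Average code length: 262/114 = 2.2982 bits/symbol


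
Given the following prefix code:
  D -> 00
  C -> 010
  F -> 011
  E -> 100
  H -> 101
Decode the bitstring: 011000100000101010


Decoding step by step:
Bits 011 -> F
Bits 00 -> D
Bits 010 -> C
Bits 00 -> D
Bits 00 -> D
Bits 101 -> H
Bits 010 -> C


Decoded message: FDCDDHC


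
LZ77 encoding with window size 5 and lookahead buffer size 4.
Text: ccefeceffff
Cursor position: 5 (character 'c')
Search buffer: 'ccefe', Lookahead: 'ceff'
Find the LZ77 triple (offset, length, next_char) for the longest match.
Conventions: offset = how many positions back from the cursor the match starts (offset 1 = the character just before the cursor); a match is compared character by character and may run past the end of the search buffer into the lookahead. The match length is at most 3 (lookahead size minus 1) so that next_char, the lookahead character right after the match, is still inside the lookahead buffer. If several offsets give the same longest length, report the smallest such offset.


Try each offset into the search buffer:
  offset=1 (pos 4, char 'e'): match length 0
  offset=2 (pos 3, char 'f'): match length 0
  offset=3 (pos 2, char 'e'): match length 0
  offset=4 (pos 1, char 'c'): match length 3
  offset=5 (pos 0, char 'c'): match length 1
Longest match has length 3 at offset 4.
next_char = character at position 5 + 3 = 8 -> 'f'

Best match: offset=4, length=3 (matching 'cef' starting at position 1)
LZ77 triple: (4, 3, 'f')


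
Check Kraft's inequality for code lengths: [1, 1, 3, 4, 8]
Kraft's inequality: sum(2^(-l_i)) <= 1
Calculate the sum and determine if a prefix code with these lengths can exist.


Sum = 2^(-1) + 2^(-1) + 2^(-3) + 2^(-4) + 2^(-8)
    = 0.5 + 0.5 + 0.125 + 0.0625 + 0.00390625
    = 305/256 = 1.19140625
Since 1.19140625 > 1, Kraft's inequality is NOT satisfied.
A prefix code with these lengths CANNOT exist.

Kraft sum = 1.19140625. Not satisfied.


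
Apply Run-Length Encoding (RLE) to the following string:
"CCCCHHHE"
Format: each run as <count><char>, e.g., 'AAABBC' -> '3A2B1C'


Scanning runs left to right:
  i=0: run of 'C' x 4 -> '4C'
  i=4: run of 'H' x 3 -> '3H'
  i=7: run of 'E' x 1 -> '1E'

RLE = 4C3H1E


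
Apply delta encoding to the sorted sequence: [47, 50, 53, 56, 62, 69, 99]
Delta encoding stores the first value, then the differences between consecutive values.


First value: 47
Deltas:
  50 - 47 = 3
  53 - 50 = 3
  56 - 53 = 3
  62 - 56 = 6
  69 - 62 = 7
  99 - 69 = 30


Delta encoded: [47, 3, 3, 3, 6, 7, 30]


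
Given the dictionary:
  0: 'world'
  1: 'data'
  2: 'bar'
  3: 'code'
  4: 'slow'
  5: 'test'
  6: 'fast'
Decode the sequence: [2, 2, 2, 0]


Look up each index in the dictionary:
  2 -> 'bar'
  2 -> 'bar'
  2 -> 'bar'
  0 -> 'world'

Decoded: "bar bar bar world"


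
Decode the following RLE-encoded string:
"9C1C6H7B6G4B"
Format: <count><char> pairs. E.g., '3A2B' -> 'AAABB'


Expanding each <count><char> pair:
  9C -> 'CCCCCCCCC'
  1C -> 'C'
  6H -> 'HHHHHH'
  7B -> 'BBBBBBB'
  6G -> 'GGGGGG'
  4B -> 'BBBB'

Decoded = CCCCCCCCCCHHHHHHBBBBBBBGGGGGGBBBB


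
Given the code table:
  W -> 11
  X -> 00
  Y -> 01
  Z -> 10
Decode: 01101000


Decoding:
01 -> Y
10 -> Z
10 -> Z
00 -> X


Result: YZZX


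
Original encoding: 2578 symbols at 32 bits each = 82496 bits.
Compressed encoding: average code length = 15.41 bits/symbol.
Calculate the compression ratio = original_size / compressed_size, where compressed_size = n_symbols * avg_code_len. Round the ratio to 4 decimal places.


original_size = n_symbols * orig_bits = 2578 * 32 = 82496 bits
compressed_size = n_symbols * avg_code_len = 2578 * 15.41 = 39726.98 bits
ratio = original_size / compressed_size = 82496 / 39726.98 = 2.0766

Compression ratio = 2.0766


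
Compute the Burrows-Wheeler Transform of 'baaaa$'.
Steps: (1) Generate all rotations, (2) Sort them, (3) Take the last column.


Rotations (sorted):
  0: $baaaa -> last char: a
  1: a$baaa -> last char: a
  2: aa$baa -> last char: a
  3: aaa$ba -> last char: a
  4: aaaa$b -> last char: b
  5: baaaa$ -> last char: $


BWT = aaaab$


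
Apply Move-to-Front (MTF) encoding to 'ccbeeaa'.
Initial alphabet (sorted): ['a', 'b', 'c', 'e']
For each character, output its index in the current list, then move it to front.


MTF encoding:
'c': index 2 in ['a', 'b', 'c', 'e'] -> ['c', 'a', 'b', 'e']
'c': index 0 in ['c', 'a', 'b', 'e'] -> ['c', 'a', 'b', 'e']
'b': index 2 in ['c', 'a', 'b', 'e'] -> ['b', 'c', 'a', 'e']
'e': index 3 in ['b', 'c', 'a', 'e'] -> ['e', 'b', 'c', 'a']
'e': index 0 in ['e', 'b', 'c', 'a'] -> ['e', 'b', 'c', 'a']
'a': index 3 in ['e', 'b', 'c', 'a'] -> ['a', 'e', 'b', 'c']
'a': index 0 in ['a', 'e', 'b', 'c'] -> ['a', 'e', 'b', 'c']


Output: [2, 0, 2, 3, 0, 3, 0]


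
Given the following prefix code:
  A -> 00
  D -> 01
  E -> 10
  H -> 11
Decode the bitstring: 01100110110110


Decoding step by step:
Bits 01 -> D
Bits 10 -> E
Bits 01 -> D
Bits 10 -> E
Bits 11 -> H
Bits 01 -> D
Bits 10 -> E


Decoded message: DEDEHDE


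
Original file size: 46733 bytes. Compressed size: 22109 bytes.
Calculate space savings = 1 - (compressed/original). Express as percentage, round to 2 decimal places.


ratio = compressed/original = 22109/46733 = 0.473092
savings = 1 - ratio = 1 - 0.473092 = 0.526908
as a percentage: 0.526908 * 100 = 52.69%

Space savings = 1 - 22109/46733 = 52.69%


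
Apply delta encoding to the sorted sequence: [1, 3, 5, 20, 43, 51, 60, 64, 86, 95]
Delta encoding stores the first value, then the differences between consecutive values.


First value: 1
Deltas:
  3 - 1 = 2
  5 - 3 = 2
  20 - 5 = 15
  43 - 20 = 23
  51 - 43 = 8
  60 - 51 = 9
  64 - 60 = 4
  86 - 64 = 22
  95 - 86 = 9


Delta encoded: [1, 2, 2, 15, 23, 8, 9, 4, 22, 9]


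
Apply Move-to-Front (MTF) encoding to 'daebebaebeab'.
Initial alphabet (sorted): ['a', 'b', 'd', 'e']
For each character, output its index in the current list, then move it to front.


MTF encoding:
'd': index 2 in ['a', 'b', 'd', 'e'] -> ['d', 'a', 'b', 'e']
'a': index 1 in ['d', 'a', 'b', 'e'] -> ['a', 'd', 'b', 'e']
'e': index 3 in ['a', 'd', 'b', 'e'] -> ['e', 'a', 'd', 'b']
'b': index 3 in ['e', 'a', 'd', 'b'] -> ['b', 'e', 'a', 'd']
'e': index 1 in ['b', 'e', 'a', 'd'] -> ['e', 'b', 'a', 'd']
'b': index 1 in ['e', 'b', 'a', 'd'] -> ['b', 'e', 'a', 'd']
'a': index 2 in ['b', 'e', 'a', 'd'] -> ['a', 'b', 'e', 'd']
'e': index 2 in ['a', 'b', 'e', 'd'] -> ['e', 'a', 'b', 'd']
'b': index 2 in ['e', 'a', 'b', 'd'] -> ['b', 'e', 'a', 'd']
'e': index 1 in ['b', 'e', 'a', 'd'] -> ['e', 'b', 'a', 'd']
'a': index 2 in ['e', 'b', 'a', 'd'] -> ['a', 'e', 'b', 'd']
'b': index 2 in ['a', 'e', 'b', 'd'] -> ['b', 'a', 'e', 'd']


Output: [2, 1, 3, 3, 1, 1, 2, 2, 2, 1, 2, 2]


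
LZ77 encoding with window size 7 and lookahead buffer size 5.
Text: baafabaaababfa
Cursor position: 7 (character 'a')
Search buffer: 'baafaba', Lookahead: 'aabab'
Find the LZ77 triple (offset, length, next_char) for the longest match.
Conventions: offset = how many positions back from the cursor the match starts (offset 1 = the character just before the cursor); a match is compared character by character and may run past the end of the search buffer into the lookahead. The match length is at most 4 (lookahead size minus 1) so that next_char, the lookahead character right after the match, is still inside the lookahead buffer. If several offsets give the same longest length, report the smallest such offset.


Try each offset into the search buffer:
  offset=1 (pos 6, char 'a'): match length 2
  offset=2 (pos 5, char 'b'): match length 0
  offset=3 (pos 4, char 'a'): match length 1
  offset=4 (pos 3, char 'f'): match length 0
  offset=5 (pos 2, char 'a'): match length 1
  offset=6 (pos 1, char 'a'): match length 2
  offset=7 (pos 0, char 'b'): match length 0
Longest match has length 2, found at offsets 1, 6; take the smallest, offset 1.
next_char = character at position 7 + 2 = 9 -> 'b'

Best match: offset=1, length=2 (matching 'aa' starting at position 6)
LZ77 triple: (1, 2, 'b')


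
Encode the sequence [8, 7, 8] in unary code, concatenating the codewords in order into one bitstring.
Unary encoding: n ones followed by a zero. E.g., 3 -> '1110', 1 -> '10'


Encode each number as n ones followed by a terminating 0:
  8 -> 111111110 (9 bits)
  7 -> 11111110 (8 bits)
  8 -> 111111110 (9 bits)
Total length = 9 + 8 + 9 = 26 bits.

Unary([8, 7, 8]) = 11111111011111110111111110 (26 bits)


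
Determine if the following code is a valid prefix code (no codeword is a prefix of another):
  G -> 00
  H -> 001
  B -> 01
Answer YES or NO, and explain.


Checking each pair (does one codeword prefix another?):
  G='00' vs H='001': prefix -- VIOLATION

NO -- this is NOT a valid prefix code. G (00) is a prefix of H (001).


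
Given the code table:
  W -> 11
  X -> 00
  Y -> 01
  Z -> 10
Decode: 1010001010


Decoding:
10 -> Z
10 -> Z
00 -> X
10 -> Z
10 -> Z


Result: ZZXZZ


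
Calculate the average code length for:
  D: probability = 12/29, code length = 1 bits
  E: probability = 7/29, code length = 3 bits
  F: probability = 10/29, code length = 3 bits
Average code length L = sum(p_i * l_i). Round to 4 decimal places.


Weighted contributions p_i * l_i:
  D: (12/29) * 1 = 12/29
  E: (7/29) * 3 = 21/29
  F: (10/29) * 3 = 30/29
Sum = (12 + 21 + 30)/29 = 63/29

L = 63/29 = 2.1724 bits/symbol


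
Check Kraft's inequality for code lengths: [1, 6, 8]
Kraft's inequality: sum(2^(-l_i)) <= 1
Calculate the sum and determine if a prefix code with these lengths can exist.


Sum = 2^(-1) + 2^(-6) + 2^(-8)
    = 0.5 + 0.015625 + 0.00390625
    = 133/256 = 0.51953125
Since 0.51953125 <= 1, Kraft's inequality IS satisfied.
A prefix code with these lengths CAN exist.

Kraft sum = 0.51953125. Satisfied.


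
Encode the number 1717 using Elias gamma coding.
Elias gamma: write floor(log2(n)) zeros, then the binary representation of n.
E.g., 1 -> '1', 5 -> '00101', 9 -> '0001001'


num_bits = floor(log2(1717)) + 1 = 11
leading_zeros = num_bits - 1 = 10
binary(1717) = 11010110101

Elias gamma(1717) = '0000000000' + '11010110101' = 000000000011010110101 (21 bits)


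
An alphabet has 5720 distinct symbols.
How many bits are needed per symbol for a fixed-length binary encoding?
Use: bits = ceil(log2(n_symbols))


log2(5720) = 12.4818
Bracket: 2^12 = 4096 < 5720 <= 2^13 = 8192
So ceil(log2(5720)) = 13

bits = ceil(log2(5720)) = ceil(12.4818) = 13 bits


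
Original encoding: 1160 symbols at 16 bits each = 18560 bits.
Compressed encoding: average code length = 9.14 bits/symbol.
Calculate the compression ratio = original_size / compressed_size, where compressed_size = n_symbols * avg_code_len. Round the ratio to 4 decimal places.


original_size = n_symbols * orig_bits = 1160 * 16 = 18560 bits
compressed_size = n_symbols * avg_code_len = 1160 * 9.14 = 10602.4 bits
ratio = original_size / compressed_size = 18560 / 10602.4 = 1.7505

Compression ratio = 1.7505


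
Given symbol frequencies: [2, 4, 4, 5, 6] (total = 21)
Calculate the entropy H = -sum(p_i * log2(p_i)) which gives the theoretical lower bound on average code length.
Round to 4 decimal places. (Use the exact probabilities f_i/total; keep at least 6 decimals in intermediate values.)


Per-symbol terms -p_i * log2(p_i) with p_i = f_i/21:
  p = 2/21 = 0.095238: log2(p) = -3.392317, -p*log2(p) = 0.323078
  p = 4/21 = 0.190476: log2(p) = -2.392317, -p*log2(p) = 0.455680
  p = 4/21 = 0.190476: log2(p) = -2.392317, -p*log2(p) = 0.455680
  p = 5/21 = 0.238095: log2(p) = -2.070389, -p*log2(p) = 0.492950
  p = 6/21 = 0.285714: log2(p) = -1.807355, -p*log2(p) = 0.516387
H = 0.323078 + 0.455680 + 0.455680 + 0.492950 + 0.516387 = 2.243775

H = 2.2438 bits/symbol


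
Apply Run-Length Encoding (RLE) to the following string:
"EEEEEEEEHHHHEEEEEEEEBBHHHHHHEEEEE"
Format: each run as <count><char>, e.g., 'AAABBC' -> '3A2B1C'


Scanning runs left to right:
  i=0: run of 'E' x 8 -> '8E'
  i=8: run of 'H' x 4 -> '4H'
  i=12: run of 'E' x 8 -> '8E'
  i=20: run of 'B' x 2 -> '2B'
  i=22: run of 'H' x 6 -> '6H'
  i=28: run of 'E' x 5 -> '5E'

RLE = 8E4H8E2B6H5E


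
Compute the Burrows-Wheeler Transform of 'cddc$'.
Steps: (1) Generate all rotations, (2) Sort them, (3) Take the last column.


Rotations (sorted):
  0: $cddc -> last char: c
  1: c$cdd -> last char: d
  2: cddc$ -> last char: $
  3: dc$cd -> last char: d
  4: ddc$c -> last char: c


BWT = cd$dc


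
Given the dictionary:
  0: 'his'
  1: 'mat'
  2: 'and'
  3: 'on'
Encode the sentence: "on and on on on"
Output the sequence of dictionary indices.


Look up each word in the dictionary:
  'on' -> 3
  'and' -> 2
  'on' -> 3
  'on' -> 3
  'on' -> 3

Encoded: [3, 2, 3, 3, 3]


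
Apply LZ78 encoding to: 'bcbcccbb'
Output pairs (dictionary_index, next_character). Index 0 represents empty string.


LZ78 encoding steps:
Dictionary: {0: ''}
Step 1: w='' (idx 0), next='b' -> output (0, 'b'), add 'b' as idx 1
Step 2: w='' (idx 0), next='c' -> output (0, 'c'), add 'c' as idx 2
Step 3: w='b' (idx 1), next='c' -> output (1, 'c'), add 'bc' as idx 3
Step 4: w='c' (idx 2), next='c' -> output (2, 'c'), add 'cc' as idx 4
Step 5: w='b' (idx 1), next='b' -> output (1, 'b'), add 'bb' as idx 5


Encoded: [(0, 'b'), (0, 'c'), (1, 'c'), (2, 'c'), (1, 'b')]


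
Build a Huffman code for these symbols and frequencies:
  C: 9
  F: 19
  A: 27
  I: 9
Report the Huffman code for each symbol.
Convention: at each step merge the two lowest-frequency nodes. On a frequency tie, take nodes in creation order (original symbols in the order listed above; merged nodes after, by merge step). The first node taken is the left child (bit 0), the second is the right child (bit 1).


Huffman tree construction:
Step 1: Merge C(9) + I(9) = 18
Step 2: Merge (C+I)(18) + F(19) = 37
Step 3: Merge A(27) + ((C+I)+F)(37) = 64
Read each symbol's code off the tree from the root (left child = 0, right child = 1).

Codes:
  C: 100 (length 3)
  F: 11 (length 2)
  A: 0 (length 1)
  I: 101 (length 3)
Average code length: 119/64 = 1.8594 bits/symbol


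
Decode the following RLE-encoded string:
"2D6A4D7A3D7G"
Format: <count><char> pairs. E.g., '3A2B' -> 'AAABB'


Expanding each <count><char> pair:
  2D -> 'DD'
  6A -> 'AAAAAA'
  4D -> 'DDDD'
  7A -> 'AAAAAAA'
  3D -> 'DDD'
  7G -> 'GGGGGGG'

Decoded = DDAAAAAADDDDAAAAAAADDDGGGGGGG


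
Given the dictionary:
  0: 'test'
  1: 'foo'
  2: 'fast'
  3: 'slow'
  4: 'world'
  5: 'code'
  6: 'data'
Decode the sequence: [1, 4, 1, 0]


Look up each index in the dictionary:
  1 -> 'foo'
  4 -> 'world'
  1 -> 'foo'
  0 -> 'test'

Decoded: "foo world foo test"


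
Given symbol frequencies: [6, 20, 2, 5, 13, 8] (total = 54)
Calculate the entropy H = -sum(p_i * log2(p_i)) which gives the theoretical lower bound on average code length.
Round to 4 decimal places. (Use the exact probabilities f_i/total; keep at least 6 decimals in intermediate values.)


Per-symbol terms -p_i * log2(p_i) with p_i = f_i/54:
  p = 6/54 = 0.111111: log2(p) = -3.169925, -p*log2(p) = 0.352214
  p = 20/54 = 0.370370: log2(p) = -1.432959, -p*log2(p) = 0.530726
  p = 2/54 = 0.037037: log2(p) = -4.754888, -p*log2(p) = 0.176107
  p = 5/54 = 0.092593: log2(p) = -3.432959, -p*log2(p) = 0.317867
  p = 13/54 = 0.240741: log2(p) = -2.054448, -p*log2(p) = 0.494589
  p = 8/54 = 0.148148: log2(p) = -2.754888, -p*log2(p) = 0.408131
H = 0.352214 + 0.530726 + 0.176107 + 0.317867 + 0.494589 + 0.408131 = 2.279634

H = 2.2796 bits/symbol


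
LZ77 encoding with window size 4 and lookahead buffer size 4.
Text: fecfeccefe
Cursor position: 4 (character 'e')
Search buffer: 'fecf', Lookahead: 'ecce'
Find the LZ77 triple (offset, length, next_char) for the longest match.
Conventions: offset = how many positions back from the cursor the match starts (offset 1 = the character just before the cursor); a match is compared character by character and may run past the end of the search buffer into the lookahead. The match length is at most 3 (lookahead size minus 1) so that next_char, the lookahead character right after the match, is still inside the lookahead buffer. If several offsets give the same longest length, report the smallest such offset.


Try each offset into the search buffer:
  offset=1 (pos 3, char 'f'): match length 0
  offset=2 (pos 2, char 'c'): match length 0
  offset=3 (pos 1, char 'e'): match length 2
  offset=4 (pos 0, char 'f'): match length 0
Longest match has length 2 at offset 3.
next_char = character at position 4 + 2 = 6 -> 'c'

Best match: offset=3, length=2 (matching 'ec' starting at position 1)
LZ77 triple: (3, 2, 'c')


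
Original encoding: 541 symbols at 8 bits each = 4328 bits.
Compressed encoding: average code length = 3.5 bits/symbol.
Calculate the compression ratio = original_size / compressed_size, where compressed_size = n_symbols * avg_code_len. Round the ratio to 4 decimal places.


original_size = n_symbols * orig_bits = 541 * 8 = 4328 bits
compressed_size = n_symbols * avg_code_len = 541 * 3.5 = 1893.5 bits
ratio = original_size / compressed_size = 4328 / 1893.5 = 2.2857

Compression ratio = 2.2857


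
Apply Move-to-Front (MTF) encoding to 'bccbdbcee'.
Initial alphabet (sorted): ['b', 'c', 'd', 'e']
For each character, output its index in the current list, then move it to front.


MTF encoding:
'b': index 0 in ['b', 'c', 'd', 'e'] -> ['b', 'c', 'd', 'e']
'c': index 1 in ['b', 'c', 'd', 'e'] -> ['c', 'b', 'd', 'e']
'c': index 0 in ['c', 'b', 'd', 'e'] -> ['c', 'b', 'd', 'e']
'b': index 1 in ['c', 'b', 'd', 'e'] -> ['b', 'c', 'd', 'e']
'd': index 2 in ['b', 'c', 'd', 'e'] -> ['d', 'b', 'c', 'e']
'b': index 1 in ['d', 'b', 'c', 'e'] -> ['b', 'd', 'c', 'e']
'c': index 2 in ['b', 'd', 'c', 'e'] -> ['c', 'b', 'd', 'e']
'e': index 3 in ['c', 'b', 'd', 'e'] -> ['e', 'c', 'b', 'd']
'e': index 0 in ['e', 'c', 'b', 'd'] -> ['e', 'c', 'b', 'd']


Output: [0, 1, 0, 1, 2, 1, 2, 3, 0]


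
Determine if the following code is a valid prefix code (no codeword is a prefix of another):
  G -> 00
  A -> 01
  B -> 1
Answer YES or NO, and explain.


Checking each pair (does one codeword prefix another?):
  G='00' vs A='01': no prefix
  G='00' vs B='1': no prefix
  A='01' vs G='00': no prefix
  A='01' vs B='1': no prefix
  B='1' vs G='00': no prefix
  B='1' vs A='01': no prefix
No violation found over all pairs.

YES -- this is a valid prefix code. No codeword is a prefix of any other codeword.


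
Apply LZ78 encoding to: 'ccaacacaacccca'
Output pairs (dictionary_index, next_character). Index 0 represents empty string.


LZ78 encoding steps:
Dictionary: {0: ''}
Step 1: w='' (idx 0), next='c' -> output (0, 'c'), add 'c' as idx 1
Step 2: w='c' (idx 1), next='a' -> output (1, 'a'), add 'ca' as idx 2
Step 3: w='' (idx 0), next='a' -> output (0, 'a'), add 'a' as idx 3
Step 4: w='ca' (idx 2), next='c' -> output (2, 'c'), add 'cac' as idx 4
Step 5: w='a' (idx 3), next='a' -> output (3, 'a'), add 'aa' as idx 5
Step 6: w='c' (idx 1), next='c' -> output (1, 'c'), add 'cc' as idx 6
Step 7: w='cc' (idx 6), next='a' -> output (6, 'a'), add 'cca' as idx 7


Encoded: [(0, 'c'), (1, 'a'), (0, 'a'), (2, 'c'), (3, 'a'), (1, 'c'), (6, 'a')]


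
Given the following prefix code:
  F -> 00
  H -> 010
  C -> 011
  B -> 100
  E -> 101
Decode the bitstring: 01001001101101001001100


Decoding step by step:
Bits 010 -> H
Bits 010 -> H
Bits 011 -> C
Bits 011 -> C
Bits 010 -> H
Bits 010 -> H
Bits 011 -> C
Bits 00 -> F


Decoded message: HHCCHHCF


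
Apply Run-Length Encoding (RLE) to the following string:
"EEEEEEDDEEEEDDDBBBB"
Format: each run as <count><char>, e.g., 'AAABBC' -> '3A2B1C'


Scanning runs left to right:
  i=0: run of 'E' x 6 -> '6E'
  i=6: run of 'D' x 2 -> '2D'
  i=8: run of 'E' x 4 -> '4E'
  i=12: run of 'D' x 3 -> '3D'
  i=15: run of 'B' x 4 -> '4B'

RLE = 6E2D4E3D4B


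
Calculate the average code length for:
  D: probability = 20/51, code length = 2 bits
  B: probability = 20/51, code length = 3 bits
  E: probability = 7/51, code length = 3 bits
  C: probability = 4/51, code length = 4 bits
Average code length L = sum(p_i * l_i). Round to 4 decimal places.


Weighted contributions p_i * l_i:
  D: (20/51) * 2 = 40/51
  B: (20/51) * 3 = 60/51
  E: (7/51) * 3 = 21/51
  C: (4/51) * 4 = 16/51
Sum = (40 + 60 + 21 + 16)/51 = 137/51

L = 137/51 = 2.6863 bits/symbol


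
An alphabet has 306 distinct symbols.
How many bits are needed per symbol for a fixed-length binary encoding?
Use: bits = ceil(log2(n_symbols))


log2(306) = 8.2574
Bracket: 2^8 = 256 < 306 <= 2^9 = 512
So ceil(log2(306)) = 9

bits = ceil(log2(306)) = ceil(8.2574) = 9 bits


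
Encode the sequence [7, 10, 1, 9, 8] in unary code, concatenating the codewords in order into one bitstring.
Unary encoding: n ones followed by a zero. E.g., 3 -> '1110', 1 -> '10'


Encode each number as n ones followed by a terminating 0:
  7 -> 11111110 (8 bits)
  10 -> 11111111110 (11 bits)
  1 -> 10 (2 bits)
  9 -> 1111111110 (10 bits)
  8 -> 111111110 (9 bits)
Total length = 8 + 11 + 2 + 10 + 9 = 40 bits.

Unary([7, 10, 1, 9, 8]) = 1111111011111111110101111111110111111110 (40 bits)


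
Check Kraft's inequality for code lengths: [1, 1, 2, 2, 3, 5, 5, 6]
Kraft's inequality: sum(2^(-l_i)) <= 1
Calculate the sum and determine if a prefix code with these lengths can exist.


Sum = 2^(-1) + 2^(-1) + 2^(-2) + 2^(-2) + 2^(-3) + 2^(-5) + 2^(-5) + 2^(-6)
    = 0.5 + 0.5 + 0.25 + 0.25 + 0.125 + 0.03125 + 0.03125 + 0.015625
    = 109/64 = 1.703125
Since 1.703125 > 1, Kraft's inequality is NOT satisfied.
A prefix code with these lengths CANNOT exist.

Kraft sum = 1.703125. Not satisfied.


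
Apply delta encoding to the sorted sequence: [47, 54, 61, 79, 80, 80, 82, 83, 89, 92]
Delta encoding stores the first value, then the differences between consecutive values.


First value: 47
Deltas:
  54 - 47 = 7
  61 - 54 = 7
  79 - 61 = 18
  80 - 79 = 1
  80 - 80 = 0
  82 - 80 = 2
  83 - 82 = 1
  89 - 83 = 6
  92 - 89 = 3


Delta encoded: [47, 7, 7, 18, 1, 0, 2, 1, 6, 3]


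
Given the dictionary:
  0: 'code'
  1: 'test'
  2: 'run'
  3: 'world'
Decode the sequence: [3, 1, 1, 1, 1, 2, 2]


Look up each index in the dictionary:
  3 -> 'world'
  1 -> 'test'
  1 -> 'test'
  1 -> 'test'
  1 -> 'test'
  2 -> 'run'
  2 -> 'run'

Decoded: "world test test test test run run"


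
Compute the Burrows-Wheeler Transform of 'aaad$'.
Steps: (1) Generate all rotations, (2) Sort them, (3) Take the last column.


Rotations (sorted):
  0: $aaad -> last char: d
  1: aaad$ -> last char: $
  2: aad$a -> last char: a
  3: ad$aa -> last char: a
  4: d$aaa -> last char: a


BWT = d$aaa


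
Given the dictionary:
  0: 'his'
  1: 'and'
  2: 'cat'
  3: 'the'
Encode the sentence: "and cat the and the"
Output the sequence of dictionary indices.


Look up each word in the dictionary:
  'and' -> 1
  'cat' -> 2
  'the' -> 3
  'and' -> 1
  'the' -> 3

Encoded: [1, 2, 3, 1, 3]


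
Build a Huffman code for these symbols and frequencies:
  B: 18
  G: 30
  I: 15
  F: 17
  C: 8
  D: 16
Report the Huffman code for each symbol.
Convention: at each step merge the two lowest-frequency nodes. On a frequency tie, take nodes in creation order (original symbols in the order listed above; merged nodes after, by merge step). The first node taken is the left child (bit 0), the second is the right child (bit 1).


Huffman tree construction:
Step 1: Merge C(8) + I(15) = 23
Step 2: Merge D(16) + F(17) = 33
Step 3: Merge B(18) + (C+I)(23) = 41
Step 4: Merge G(30) + (D+F)(33) = 63
Step 5: Merge (B+(C+I))(41) + (G+(D+F))(63) = 104
Read each symbol's code off the tree from the root (left child = 0, right child = 1).

Codes:
  B: 00 (length 2)
  G: 10 (length 2)
  I: 011 (length 3)
  F: 111 (length 3)
  C: 010 (length 3)
  D: 110 (length 3)
Average code length: 264/104 = 2.5385 bits/symbol


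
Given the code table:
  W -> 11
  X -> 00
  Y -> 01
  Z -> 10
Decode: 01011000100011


Decoding:
01 -> Y
01 -> Y
10 -> Z
00 -> X
10 -> Z
00 -> X
11 -> W


Result: YYZXZXW


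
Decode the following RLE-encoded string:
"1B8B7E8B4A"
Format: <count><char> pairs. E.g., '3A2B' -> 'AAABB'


Expanding each <count><char> pair:
  1B -> 'B'
  8B -> 'BBBBBBBB'
  7E -> 'EEEEEEE'
  8B -> 'BBBBBBBB'
  4A -> 'AAAA'

Decoded = BBBBBBBBBEEEEEEEBBBBBBBBAAAA


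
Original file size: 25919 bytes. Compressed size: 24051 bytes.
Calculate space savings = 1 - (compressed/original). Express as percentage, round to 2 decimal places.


ratio = compressed/original = 24051/25919 = 0.927929
savings = 1 - ratio = 1 - 0.927929 = 0.072071
as a percentage: 0.072071 * 100 = 7.21%

Space savings = 1 - 24051/25919 = 7.21%


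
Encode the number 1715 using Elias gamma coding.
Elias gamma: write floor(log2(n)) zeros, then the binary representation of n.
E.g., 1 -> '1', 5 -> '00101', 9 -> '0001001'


num_bits = floor(log2(1715)) + 1 = 11
leading_zeros = num_bits - 1 = 10
binary(1715) = 11010110011

Elias gamma(1715) = '0000000000' + '11010110011' = 000000000011010110011 (21 bits)


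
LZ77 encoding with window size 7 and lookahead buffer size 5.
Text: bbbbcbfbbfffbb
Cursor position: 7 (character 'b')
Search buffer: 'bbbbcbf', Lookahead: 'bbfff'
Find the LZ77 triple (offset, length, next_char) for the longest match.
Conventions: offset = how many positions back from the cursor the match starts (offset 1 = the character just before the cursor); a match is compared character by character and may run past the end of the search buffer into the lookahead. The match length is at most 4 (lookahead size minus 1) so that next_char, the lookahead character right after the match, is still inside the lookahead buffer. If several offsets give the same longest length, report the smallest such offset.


Try each offset into the search buffer:
  offset=1 (pos 6, char 'f'): match length 0
  offset=2 (pos 5, char 'b'): match length 1
  offset=3 (pos 4, char 'c'): match length 0
  offset=4 (pos 3, char 'b'): match length 1
  offset=5 (pos 2, char 'b'): match length 2
  offset=6 (pos 1, char 'b'): match length 2
  offset=7 (pos 0, char 'b'): match length 2
Longest match has length 2, found at offsets 5, 6, 7; take the smallest, offset 5.
next_char = character at position 7 + 2 = 9 -> 'f'

Best match: offset=5, length=2 (matching 'bb' starting at position 2)
LZ77 triple: (5, 2, 'f')


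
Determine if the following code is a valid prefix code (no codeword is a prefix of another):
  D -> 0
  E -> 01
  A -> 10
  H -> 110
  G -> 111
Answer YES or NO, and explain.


Checking each pair (does one codeword prefix another?):
  D='0' vs E='01': prefix -- VIOLATION

NO -- this is NOT a valid prefix code. D (0) is a prefix of E (01).
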